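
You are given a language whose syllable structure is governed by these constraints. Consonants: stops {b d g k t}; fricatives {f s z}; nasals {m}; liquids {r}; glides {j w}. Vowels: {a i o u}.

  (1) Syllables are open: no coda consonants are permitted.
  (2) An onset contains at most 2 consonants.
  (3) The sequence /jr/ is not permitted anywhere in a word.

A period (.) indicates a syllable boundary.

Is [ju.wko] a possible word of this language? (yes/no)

[ju.wko] — σ1 onset /j/, coda /∅/ ok; σ2 onset /wk/ (2C), coda /∅/ ok → well-formed

yes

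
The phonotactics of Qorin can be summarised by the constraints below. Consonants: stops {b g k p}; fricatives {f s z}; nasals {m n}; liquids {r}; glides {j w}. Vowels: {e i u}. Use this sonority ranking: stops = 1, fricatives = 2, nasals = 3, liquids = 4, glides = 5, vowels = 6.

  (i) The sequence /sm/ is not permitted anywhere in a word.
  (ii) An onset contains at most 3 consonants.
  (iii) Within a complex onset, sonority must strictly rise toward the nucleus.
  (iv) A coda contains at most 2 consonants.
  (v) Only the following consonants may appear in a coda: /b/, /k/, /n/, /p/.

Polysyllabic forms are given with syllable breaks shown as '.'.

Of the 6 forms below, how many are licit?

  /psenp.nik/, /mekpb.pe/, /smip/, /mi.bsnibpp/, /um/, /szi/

1

/psenp.nik/ — σ1 onset /ps/ (1→2 rises), coda /np/ (2C) ok; σ2 onset /n/, coda /k/ ok → licit
/mekpb.pe/ — violates constraint (iv): syllable 1 coda /kpb/ has 3 consonants (> 2) → illicit
/smip/ — violates constraint (i): contains banned sequence /sm/ → illicit
/mi.bsnibpp/ — violates constraint (iv): syllable 2 coda /bpp/ has 3 consonants (> 2) → illicit
/um/ — violates constraint (v): syllable 1 coda contains /m/, which is not a licensed coda consonant → illicit
/szi/ — violates constraint (iii): syllable 1 onset /sz/: /s/ (fricative, 2) → /z/ (fricative, 2) does not rise → illicit
Licit: /psenp.nik/ → 1.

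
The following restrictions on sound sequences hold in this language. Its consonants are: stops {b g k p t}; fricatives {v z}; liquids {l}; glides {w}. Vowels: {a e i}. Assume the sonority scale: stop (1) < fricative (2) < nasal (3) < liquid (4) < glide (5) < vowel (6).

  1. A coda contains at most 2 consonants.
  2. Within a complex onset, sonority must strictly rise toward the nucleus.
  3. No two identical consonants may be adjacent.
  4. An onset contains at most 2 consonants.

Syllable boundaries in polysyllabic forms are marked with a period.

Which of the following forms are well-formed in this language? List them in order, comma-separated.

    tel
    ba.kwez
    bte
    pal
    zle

tel, ba.kwez, pal, zle

tel — σ1 onset /t/, coda /l/ ok → well-formed
ba.kwez — σ1 onset /b/, coda /∅/ ok; σ2 onset /kw/ (1→5 rises), coda /z/ ok → well-formed
bte — violates constraint 2: syllable 1 onset /bt/: /b/ (stop, 1) → /t/ (stop, 1) does not rise → ill-formed
pal — σ1 onset /p/, coda /l/ ok → well-formed
zle — σ1 onset /zl/ (2→4 rises), coda /∅/ ok → well-formed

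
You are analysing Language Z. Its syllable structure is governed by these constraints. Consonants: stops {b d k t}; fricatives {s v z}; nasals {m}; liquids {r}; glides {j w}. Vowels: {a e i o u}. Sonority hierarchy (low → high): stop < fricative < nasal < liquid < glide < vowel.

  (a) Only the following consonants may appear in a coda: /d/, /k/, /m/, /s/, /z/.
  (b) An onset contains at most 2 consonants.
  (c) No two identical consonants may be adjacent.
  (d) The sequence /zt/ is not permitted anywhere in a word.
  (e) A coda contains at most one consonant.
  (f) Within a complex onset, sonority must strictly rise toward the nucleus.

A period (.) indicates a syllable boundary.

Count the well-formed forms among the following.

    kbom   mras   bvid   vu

3

kbom — violates constraint (f): syllable 1 onset /kb/: /k/ (stop, 1) → /b/ (stop, 1) does not rise → ill-formed
mras — σ1 onset /mr/ (3→4 rises), coda /s/ ok → well-formed
bvid — σ1 onset /bv/ (1→2 rises), coda /d/ ok → well-formed
vu — σ1 onset /v/, coda /∅/ ok → well-formed
Well-formed: mras, bvid, vu → 3.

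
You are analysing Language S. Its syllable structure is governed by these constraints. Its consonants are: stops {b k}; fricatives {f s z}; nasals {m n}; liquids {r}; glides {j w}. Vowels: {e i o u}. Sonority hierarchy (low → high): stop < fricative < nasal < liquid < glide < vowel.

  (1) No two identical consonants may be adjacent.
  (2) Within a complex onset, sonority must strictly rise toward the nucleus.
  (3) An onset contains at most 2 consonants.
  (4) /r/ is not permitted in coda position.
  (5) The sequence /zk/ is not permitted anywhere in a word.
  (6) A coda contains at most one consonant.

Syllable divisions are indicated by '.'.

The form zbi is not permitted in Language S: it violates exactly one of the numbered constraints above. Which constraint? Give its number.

zbi: syllable 1 onset /zb/: /z/ (fricative, 2) → /b/ (stop, 1) does not rise.
This is a violation of constraint 2: "Within a complex onset, sonority must strictly rise toward the nucleus."
The remaining constraints (1, 3, 4, 5, 6) are satisfied.

2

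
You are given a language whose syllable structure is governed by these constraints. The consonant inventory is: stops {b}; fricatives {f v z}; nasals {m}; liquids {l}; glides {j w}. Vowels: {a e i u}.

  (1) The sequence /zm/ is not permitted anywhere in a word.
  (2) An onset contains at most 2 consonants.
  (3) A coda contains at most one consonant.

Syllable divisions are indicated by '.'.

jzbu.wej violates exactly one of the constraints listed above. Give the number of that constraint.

2

jzbu.wej: syllable 1 onset /jzb/ has 3 consonants (> 2).
This is a violation of constraint 2: "An onset contains at most 2 consonants."
The remaining constraints (1, 3) are satisfied.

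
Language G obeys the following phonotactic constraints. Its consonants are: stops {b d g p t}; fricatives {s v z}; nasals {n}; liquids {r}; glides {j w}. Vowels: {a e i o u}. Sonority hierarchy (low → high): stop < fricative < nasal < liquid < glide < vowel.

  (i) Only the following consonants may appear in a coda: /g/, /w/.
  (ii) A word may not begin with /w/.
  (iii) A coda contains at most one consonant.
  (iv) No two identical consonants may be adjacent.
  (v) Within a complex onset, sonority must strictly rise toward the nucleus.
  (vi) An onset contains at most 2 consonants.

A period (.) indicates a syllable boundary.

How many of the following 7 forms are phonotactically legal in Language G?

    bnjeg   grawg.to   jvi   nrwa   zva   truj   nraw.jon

0

bnjeg — violates constraint (vi): syllable 1 onset /bnj/ has 3 consonants (> 2) → phonotactically illegal
grawg.to — violates constraint (iii): syllable 1 coda /wg/ has 2 consonants (> 1) → phonotactically illegal
jvi — violates constraint (v): syllable 1 onset /jv/: /j/ (glide, 5) → /v/ (fricative, 2) does not rise → phonotactically illegal
nrwa — violates constraint (vi): syllable 1 onset /nrw/ has 3 consonants (> 2) → phonotactically illegal
zva — violates constraint (v): syllable 1 onset /zv/: /z/ (fricative, 2) → /v/ (fricative, 2) does not rise → phonotactically illegal
truj — violates constraint (i): syllable 1 coda contains /j/, which is not a licensed coda consonant → phonotactically illegal
nraw.jon — violates constraint (i): syllable 2 coda contains /n/, which is not a licensed coda consonant → phonotactically illegal
No form is phonotactically legal → 0.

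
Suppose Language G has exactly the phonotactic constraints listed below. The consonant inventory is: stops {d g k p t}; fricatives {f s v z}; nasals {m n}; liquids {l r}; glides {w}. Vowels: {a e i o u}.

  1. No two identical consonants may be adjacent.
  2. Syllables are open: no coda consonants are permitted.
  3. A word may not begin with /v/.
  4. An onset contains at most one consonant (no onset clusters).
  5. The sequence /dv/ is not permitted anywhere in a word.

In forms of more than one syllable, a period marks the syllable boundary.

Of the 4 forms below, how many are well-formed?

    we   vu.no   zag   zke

we — σ1 onset /w/, coda /∅/ ok → well-formed
vu.no — violates constraint 3: word begins with /v/ → ill-formed
zag — violates constraint 2: syllable 1 coda /g/ has 1 consonant (> 0) → ill-formed
zke — violates constraint 4: syllable 1 onset /zk/ has 2 consonants (> 1) → ill-formed
Well-formed: we → 1.

1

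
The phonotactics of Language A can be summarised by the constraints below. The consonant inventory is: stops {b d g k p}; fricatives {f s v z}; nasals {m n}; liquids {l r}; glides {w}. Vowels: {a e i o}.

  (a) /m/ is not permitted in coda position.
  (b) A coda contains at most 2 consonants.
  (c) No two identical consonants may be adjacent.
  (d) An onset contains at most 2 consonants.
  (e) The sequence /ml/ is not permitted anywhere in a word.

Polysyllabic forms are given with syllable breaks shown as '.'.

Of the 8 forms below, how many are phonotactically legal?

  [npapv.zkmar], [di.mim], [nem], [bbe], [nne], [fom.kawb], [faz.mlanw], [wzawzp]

[npapv.zkmar] — violates constraint (d): syllable 2 onset /zkm/ has 3 consonants (> 2) → phonotactically illegal
[di.mim] — violates constraint (a): syllable 2 coda contains /m/ → phonotactically illegal
[nem] — violates constraint (a): syllable 1 coda contains /m/ → phonotactically illegal
[bbe] — violates constraint (c): adjacent identical consonants /bb/ → phonotactically illegal
[nne] — violates constraint (c): adjacent identical consonants /nn/ → phonotactically illegal
[fom.kawb] — violates constraint (a): syllable 1 coda contains /m/ → phonotactically illegal
[faz.mlanw] — violates constraint (e): contains banned sequence /ml/ → phonotactically illegal
[wzawzp] — violates constraint (b): syllable 1 coda /wzp/ has 3 consonants (> 2) → phonotactically illegal
No form is phonotactically legal → 0.

0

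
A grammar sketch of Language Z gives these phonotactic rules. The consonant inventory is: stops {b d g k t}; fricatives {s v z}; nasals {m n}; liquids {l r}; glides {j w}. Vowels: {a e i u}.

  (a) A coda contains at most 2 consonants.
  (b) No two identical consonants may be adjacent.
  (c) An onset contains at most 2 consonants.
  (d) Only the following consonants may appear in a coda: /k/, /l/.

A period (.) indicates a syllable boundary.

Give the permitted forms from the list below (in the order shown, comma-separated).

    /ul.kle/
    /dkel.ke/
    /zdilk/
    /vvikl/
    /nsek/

/ul.kle/ — σ1 onset /∅/, coda /l/ ok; σ2 onset /kl/ (2C), coda /∅/ ok → permitted
/dkel.ke/ — σ1 onset /dk/ (2C), coda /l/ ok; σ2 onset /k/, coda /∅/ ok → permitted
/zdilk/ — σ1 onset /zd/ (2C), coda /lk/ (2C) ok → permitted
/vvikl/ — violates constraint (b): adjacent identical consonants /vv/ → not permitted
/nsek/ — σ1 onset /ns/ (2C), coda /k/ ok → permitted

/ul.kle/, /dkel.ke/, /zdilk/, /nsek/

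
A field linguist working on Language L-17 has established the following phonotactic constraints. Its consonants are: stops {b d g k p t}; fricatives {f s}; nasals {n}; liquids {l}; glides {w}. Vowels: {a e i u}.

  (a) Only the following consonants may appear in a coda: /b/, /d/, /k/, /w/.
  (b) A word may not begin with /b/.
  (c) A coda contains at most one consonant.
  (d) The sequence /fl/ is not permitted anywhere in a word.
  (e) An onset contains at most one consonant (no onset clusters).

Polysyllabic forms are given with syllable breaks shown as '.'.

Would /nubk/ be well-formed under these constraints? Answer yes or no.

no

/nubk/ — violates constraint (c): syllable 1 coda /bk/ has 2 consonants (> 1) → ill-formed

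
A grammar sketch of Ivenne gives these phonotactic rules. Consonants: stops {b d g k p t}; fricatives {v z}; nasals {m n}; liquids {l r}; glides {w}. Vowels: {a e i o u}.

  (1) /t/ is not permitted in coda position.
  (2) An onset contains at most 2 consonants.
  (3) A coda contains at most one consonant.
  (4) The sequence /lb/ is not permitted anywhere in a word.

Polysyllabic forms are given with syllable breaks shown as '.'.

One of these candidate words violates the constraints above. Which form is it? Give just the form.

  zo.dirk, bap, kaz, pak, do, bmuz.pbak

zo.dirk

zo.dirk — violates constraint 3: syllable 2 coda /rk/ has 2 consonants (> 1) → illicit
bap — σ1 onset /b/, coda /p/ ok → licit
kaz — σ1 onset /k/, coda /z/ ok → licit
pak — σ1 onset /p/, coda /k/ ok → licit
do — σ1 onset /d/, coda /∅/ ok → licit
bmuz.pbak — σ1 onset /bm/ (2C), coda /z/ ok; σ2 onset /pb/ (2C), coda /k/ ok → licit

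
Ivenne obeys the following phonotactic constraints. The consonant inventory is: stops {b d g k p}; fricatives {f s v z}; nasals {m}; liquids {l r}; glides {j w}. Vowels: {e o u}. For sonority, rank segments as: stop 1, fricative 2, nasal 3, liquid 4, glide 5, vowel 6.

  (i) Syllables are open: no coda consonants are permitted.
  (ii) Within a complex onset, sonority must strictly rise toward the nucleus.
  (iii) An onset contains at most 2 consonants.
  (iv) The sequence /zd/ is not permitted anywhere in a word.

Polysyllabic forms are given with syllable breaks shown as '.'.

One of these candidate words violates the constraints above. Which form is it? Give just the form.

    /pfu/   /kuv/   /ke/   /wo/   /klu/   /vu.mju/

/pfu/ — σ1 onset /pf/ (1→2 rises), coda /∅/ ok → permitted
/kuv/ — violates constraint (i): syllable 1 coda /v/ has 1 consonant (> 0) → not permitted
/ke/ — σ1 onset /k/, coda /∅/ ok → permitted
/wo/ — σ1 onset /w/, coda /∅/ ok → permitted
/klu/ — σ1 onset /kl/ (1→4 rises), coda /∅/ ok → permitted
/vu.mju/ — σ1 onset /v/, coda /∅/ ok; σ2 onset /mj/ (3→5 rises), coda /∅/ ok → permitted

/kuv/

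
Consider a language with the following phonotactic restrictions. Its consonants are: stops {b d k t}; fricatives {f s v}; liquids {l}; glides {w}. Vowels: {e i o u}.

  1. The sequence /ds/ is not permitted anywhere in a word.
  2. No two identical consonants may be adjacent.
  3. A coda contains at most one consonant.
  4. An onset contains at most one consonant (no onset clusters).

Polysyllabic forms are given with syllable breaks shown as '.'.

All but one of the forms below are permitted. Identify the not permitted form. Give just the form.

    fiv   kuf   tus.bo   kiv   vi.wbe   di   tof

vi.wbe

fiv — σ1 onset /f/, coda /v/ ok → permitted
kuf — σ1 onset /k/, coda /f/ ok → permitted
tus.bo — σ1 onset /t/, coda /s/ ok; σ2 onset /b/, coda /∅/ ok → permitted
kiv — σ1 onset /k/, coda /v/ ok → permitted
vi.wbe — violates constraint 4: syllable 2 onset /wb/ has 2 consonants (> 1) → not permitted
di — σ1 onset /d/, coda /∅/ ok → permitted
tof — σ1 onset /t/, coda /f/ ok → permitted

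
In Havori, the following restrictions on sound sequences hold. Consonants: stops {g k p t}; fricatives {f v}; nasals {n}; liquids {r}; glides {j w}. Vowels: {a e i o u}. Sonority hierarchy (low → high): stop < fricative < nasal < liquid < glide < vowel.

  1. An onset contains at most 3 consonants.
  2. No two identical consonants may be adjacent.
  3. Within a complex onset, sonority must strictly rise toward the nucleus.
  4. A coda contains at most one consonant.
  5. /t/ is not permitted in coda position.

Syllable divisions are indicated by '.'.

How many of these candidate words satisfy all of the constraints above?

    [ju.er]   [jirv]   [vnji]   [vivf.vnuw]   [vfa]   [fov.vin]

2

[ju.er] — σ1 onset /j/, coda /∅/ ok; σ2 onset /∅/, coda /r/ ok → permitted
[jirv] — violates constraint 4: syllable 1 coda /rv/ has 2 consonants (> 1) → not permitted
[vnji] — σ1 onset /vnj/ (2→3→5 rises), coda /∅/ ok → permitted
[vivf.vnuw] — violates constraint 4: syllable 1 coda /vf/ has 2 consonants (> 1) → not permitted
[vfa] — violates constraint 3: syllable 1 onset /vf/: /v/ (fricative, 2) → /f/ (fricative, 2) does not rise → not permitted
[fov.vin] — violates constraint 2: adjacent identical consonants /vv/ → not permitted
Permitted: [ju.er], [vnji] → 2.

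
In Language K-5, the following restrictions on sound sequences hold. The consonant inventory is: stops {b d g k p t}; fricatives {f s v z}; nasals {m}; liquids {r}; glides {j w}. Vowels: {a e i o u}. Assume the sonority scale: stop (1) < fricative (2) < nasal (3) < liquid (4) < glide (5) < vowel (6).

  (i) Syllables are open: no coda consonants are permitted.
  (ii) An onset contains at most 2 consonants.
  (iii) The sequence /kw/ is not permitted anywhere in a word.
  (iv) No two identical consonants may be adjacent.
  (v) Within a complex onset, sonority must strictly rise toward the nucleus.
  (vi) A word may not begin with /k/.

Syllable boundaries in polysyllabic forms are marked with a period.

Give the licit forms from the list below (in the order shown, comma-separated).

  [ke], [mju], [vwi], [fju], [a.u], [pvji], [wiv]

[ke] — violates constraint (vi): word begins with /k/ → illicit
[mju] — σ1 onset /mj/ (3→5 rises), coda /∅/ ok → licit
[vwi] — σ1 onset /vw/ (2→5 rises), coda /∅/ ok → licit
[fju] — σ1 onset /fj/ (2→5 rises), coda /∅/ ok → licit
[a.u] — σ1 onset /∅/, coda /∅/ ok; σ2 onset /∅/, coda /∅/ ok → licit
[pvji] — violates constraint (ii): syllable 1 onset /pvj/ has 3 consonants (> 2) → illicit
[wiv] — violates constraint (i): syllable 1 coda /v/ has 1 consonant (> 0) → illicit

[mju], [vwi], [fju], [a.u]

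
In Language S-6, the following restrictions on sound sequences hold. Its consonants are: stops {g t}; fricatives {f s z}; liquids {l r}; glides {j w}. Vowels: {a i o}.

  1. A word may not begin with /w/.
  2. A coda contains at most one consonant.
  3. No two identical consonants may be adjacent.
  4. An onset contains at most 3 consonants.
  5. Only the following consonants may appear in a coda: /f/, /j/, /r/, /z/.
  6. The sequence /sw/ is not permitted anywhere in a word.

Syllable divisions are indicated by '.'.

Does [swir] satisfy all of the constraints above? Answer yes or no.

[swir] — violates constraint 6: contains banned sequence /sw/ → phonotactically illegal

no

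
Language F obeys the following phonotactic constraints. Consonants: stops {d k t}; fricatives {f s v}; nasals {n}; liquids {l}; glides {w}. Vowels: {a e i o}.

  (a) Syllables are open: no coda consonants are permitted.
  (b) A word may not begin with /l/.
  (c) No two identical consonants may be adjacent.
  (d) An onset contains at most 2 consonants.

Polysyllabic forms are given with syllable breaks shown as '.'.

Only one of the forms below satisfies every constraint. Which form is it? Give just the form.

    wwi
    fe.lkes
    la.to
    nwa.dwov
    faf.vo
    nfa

nfa

wwi — violates constraint (c): adjacent identical consonants /ww/ → phonotactically illegal
fe.lkes — violates constraint (a): syllable 2 coda /s/ has 1 consonant (> 0) → phonotactically illegal
la.to — violates constraint (b): word begins with /l/ → phonotactically illegal
nwa.dwov — violates constraint (a): syllable 2 coda /v/ has 1 consonant (> 0) → phonotactically illegal
faf.vo — violates constraint (a): syllable 1 coda /f/ has 1 consonant (> 0) → phonotactically illegal
nfa — σ1 onset /nf/ (2C), coda /∅/ ok → phonotactically legal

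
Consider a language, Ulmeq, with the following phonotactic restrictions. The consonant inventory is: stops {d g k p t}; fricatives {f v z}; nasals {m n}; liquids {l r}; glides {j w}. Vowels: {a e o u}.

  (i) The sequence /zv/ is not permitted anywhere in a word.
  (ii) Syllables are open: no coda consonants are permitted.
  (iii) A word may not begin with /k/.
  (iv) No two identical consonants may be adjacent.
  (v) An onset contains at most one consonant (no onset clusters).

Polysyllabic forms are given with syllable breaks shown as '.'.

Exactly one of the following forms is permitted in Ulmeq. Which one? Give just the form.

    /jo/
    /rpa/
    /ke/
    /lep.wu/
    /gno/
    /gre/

/jo/ — σ1 onset /j/, coda /∅/ ok → permitted
/rpa/ — violates constraint (v): syllable 1 onset /rp/ has 2 consonants (> 1) → not permitted
/ke/ — violates constraint (iii): word begins with /k/ → not permitted
/lep.wu/ — violates constraint (ii): syllable 1 coda /p/ has 1 consonant (> 0) → not permitted
/gno/ — violates constraint (v): syllable 1 onset /gn/ has 2 consonants (> 1) → not permitted
/gre/ — violates constraint (v): syllable 1 onset /gr/ has 2 consonants (> 1) → not permitted

/jo/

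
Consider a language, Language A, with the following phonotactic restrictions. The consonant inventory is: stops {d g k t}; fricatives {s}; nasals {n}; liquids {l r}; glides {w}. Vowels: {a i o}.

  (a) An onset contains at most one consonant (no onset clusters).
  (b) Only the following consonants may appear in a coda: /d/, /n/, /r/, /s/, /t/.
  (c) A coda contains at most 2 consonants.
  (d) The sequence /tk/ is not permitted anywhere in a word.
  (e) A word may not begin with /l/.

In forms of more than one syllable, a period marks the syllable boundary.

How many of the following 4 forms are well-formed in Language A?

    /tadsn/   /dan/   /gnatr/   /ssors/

/tadsn/ — violates constraint (c): syllable 1 coda /dsn/ has 3 consonants (> 2) → ill-formed
/dan/ — σ1 onset /d/, coda /n/ ok → well-formed
/gnatr/ — violates constraint (a): syllable 1 onset /gn/ has 2 consonants (> 1) → ill-formed
/ssors/ — violates constraint (a): syllable 1 onset /ss/ has 2 consonants (> 1) → ill-formed
Well-formed: /dan/ → 1.

1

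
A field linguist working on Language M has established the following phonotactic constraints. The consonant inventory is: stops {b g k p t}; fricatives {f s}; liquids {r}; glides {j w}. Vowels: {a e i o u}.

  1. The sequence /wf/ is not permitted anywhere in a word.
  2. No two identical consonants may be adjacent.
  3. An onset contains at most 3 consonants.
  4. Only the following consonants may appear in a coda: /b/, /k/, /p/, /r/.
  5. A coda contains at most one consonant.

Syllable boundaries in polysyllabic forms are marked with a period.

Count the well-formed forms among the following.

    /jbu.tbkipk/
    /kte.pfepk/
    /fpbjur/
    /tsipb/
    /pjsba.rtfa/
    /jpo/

1

/jbu.tbkipk/ — violates constraint 5: syllable 2 coda /pk/ has 2 consonants (> 1) → ill-formed
/kte.pfepk/ — violates constraint 5: syllable 2 coda /pk/ has 2 consonants (> 1) → ill-formed
/fpbjur/ — violates constraint 3: syllable 1 onset /fpbj/ has 4 consonants (> 3) → ill-formed
/tsipb/ — violates constraint 5: syllable 1 coda /pb/ has 2 consonants (> 1) → ill-formed
/pjsba.rtfa/ — violates constraint 3: syllable 1 onset /pjsb/ has 4 consonants (> 3) → ill-formed
/jpo/ — σ1 onset /jp/ (2C), coda /∅/ ok → well-formed
Well-formed: /jpo/ → 1.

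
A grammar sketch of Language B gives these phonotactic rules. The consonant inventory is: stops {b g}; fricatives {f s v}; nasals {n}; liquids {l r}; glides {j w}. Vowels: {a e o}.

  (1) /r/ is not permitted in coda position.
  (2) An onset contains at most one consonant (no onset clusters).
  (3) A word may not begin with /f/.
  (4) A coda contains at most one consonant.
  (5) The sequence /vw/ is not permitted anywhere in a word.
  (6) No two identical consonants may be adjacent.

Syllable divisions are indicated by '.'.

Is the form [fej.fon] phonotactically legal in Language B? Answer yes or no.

no

[fej.fon] — violates constraint 3: word begins with /f/ → phonotactically illegal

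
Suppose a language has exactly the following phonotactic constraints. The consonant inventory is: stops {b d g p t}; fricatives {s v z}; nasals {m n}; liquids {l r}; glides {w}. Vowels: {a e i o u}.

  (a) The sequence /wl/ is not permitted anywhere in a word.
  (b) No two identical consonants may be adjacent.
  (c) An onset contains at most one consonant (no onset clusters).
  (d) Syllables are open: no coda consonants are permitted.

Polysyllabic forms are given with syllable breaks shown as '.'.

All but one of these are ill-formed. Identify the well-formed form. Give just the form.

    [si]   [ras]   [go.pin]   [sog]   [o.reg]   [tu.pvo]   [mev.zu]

[si] — σ1 onset /s/, coda /∅/ ok → well-formed
[ras] — violates constraint (d): syllable 1 coda /s/ has 1 consonant (> 0) → ill-formed
[go.pin] — violates constraint (d): syllable 2 coda /n/ has 1 consonant (> 0) → ill-formed
[sog] — violates constraint (d): syllable 1 coda /g/ has 1 consonant (> 0) → ill-formed
[o.reg] — violates constraint (d): syllable 2 coda /g/ has 1 consonant (> 0) → ill-formed
[tu.pvo] — violates constraint (c): syllable 2 onset /pv/ has 2 consonants (> 1) → ill-formed
[mev.zu] — violates constraint (d): syllable 1 coda /v/ has 1 consonant (> 0) → ill-formed

[si]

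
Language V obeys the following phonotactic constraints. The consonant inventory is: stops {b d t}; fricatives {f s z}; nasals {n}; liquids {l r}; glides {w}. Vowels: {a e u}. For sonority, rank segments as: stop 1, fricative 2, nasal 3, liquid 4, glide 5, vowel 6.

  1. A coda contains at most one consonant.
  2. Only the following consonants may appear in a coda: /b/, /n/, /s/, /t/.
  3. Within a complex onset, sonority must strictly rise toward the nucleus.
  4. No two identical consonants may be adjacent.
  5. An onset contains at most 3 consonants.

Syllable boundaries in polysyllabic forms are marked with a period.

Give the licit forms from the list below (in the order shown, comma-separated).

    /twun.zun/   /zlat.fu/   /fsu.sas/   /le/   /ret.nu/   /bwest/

/twun.zun/ — σ1 onset /tw/ (1→5 rises), coda /n/ ok; σ2 onset /z/, coda /n/ ok → licit
/zlat.fu/ — σ1 onset /zl/ (2→4 rises), coda /t/ ok; σ2 onset /f/, coda /∅/ ok → licit
/fsu.sas/ — violates constraint 3: syllable 1 onset /fs/: /f/ (fricative, 2) → /s/ (fricative, 2) does not rise → illicit
/le/ — σ1 onset /l/, coda /∅/ ok → licit
/ret.nu/ — σ1 onset /r/, coda /t/ ok; σ2 onset /n/, coda /∅/ ok → licit
/bwest/ — violates constraint 1: syllable 1 coda /st/ has 2 consonants (> 1) → illicit

/twun.zun/, /zlat.fu/, /le/, /ret.nu/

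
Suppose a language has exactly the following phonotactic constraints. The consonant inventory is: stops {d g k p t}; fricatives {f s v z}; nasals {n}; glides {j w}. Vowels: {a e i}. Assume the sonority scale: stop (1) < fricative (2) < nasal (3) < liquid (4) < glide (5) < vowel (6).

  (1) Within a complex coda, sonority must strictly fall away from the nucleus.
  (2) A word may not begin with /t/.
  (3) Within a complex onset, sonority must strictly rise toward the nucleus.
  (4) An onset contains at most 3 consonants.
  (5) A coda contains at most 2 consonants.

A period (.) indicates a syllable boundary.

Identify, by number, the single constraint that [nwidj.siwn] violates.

[nwidj.siwn]: syllable 1 coda /dj/: /d/ (stop, 1) → /j/ (glide, 5) does not fall.
This is a violation of constraint 1: "Within a complex coda, sonority must strictly fall away from the nucleus."
The remaining constraints (2, 3, 4, 5) are satisfied.

1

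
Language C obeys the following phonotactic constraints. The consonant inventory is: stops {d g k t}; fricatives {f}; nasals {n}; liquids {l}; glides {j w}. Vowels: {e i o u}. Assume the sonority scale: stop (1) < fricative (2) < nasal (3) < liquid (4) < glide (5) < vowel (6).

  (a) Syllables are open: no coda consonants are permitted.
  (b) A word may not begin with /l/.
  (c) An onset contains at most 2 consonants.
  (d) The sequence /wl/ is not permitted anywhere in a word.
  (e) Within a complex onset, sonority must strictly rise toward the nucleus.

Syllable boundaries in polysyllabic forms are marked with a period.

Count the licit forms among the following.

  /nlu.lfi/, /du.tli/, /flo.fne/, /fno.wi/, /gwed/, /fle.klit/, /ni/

4

/nlu.lfi/ — violates constraint (e): syllable 2 onset /lf/: /l/ (liquid, 4) → /f/ (fricative, 2) does not rise → illicit
/du.tli/ — σ1 onset /d/, coda /∅/ ok; σ2 onset /tl/ (1→4 rises), coda /∅/ ok → licit
/flo.fne/ — σ1 onset /fl/ (2→4 rises), coda /∅/ ok; σ2 onset /fn/ (2→3 rises), coda /∅/ ok → licit
/fno.wi/ — σ1 onset /fn/ (2→3 rises), coda /∅/ ok; σ2 onset /w/, coda /∅/ ok → licit
/gwed/ — violates constraint (a): syllable 1 coda /d/ has 1 consonant (> 0) → illicit
/fle.klit/ — violates constraint (a): syllable 2 coda /t/ has 1 consonant (> 0) → illicit
/ni/ — σ1 onset /n/, coda /∅/ ok → licit
Licit: /du.tli/, /flo.fne/, /fno.wi/, /ni/ → 4.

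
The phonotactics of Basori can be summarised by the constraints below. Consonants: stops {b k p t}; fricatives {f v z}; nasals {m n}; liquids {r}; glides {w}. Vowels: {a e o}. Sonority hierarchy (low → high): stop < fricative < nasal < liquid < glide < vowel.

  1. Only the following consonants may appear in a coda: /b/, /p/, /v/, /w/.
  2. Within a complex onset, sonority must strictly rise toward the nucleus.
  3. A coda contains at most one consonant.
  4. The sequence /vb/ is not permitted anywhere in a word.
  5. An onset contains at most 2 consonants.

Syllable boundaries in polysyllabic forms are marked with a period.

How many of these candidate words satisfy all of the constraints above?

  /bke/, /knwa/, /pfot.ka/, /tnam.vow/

/bke/ — violates constraint 2: syllable 1 onset /bk/: /b/ (stop, 1) → /k/ (stop, 1) does not rise → ill-formed
/knwa/ — violates constraint 5: syllable 1 onset /knw/ has 3 consonants (> 2) → ill-formed
/pfot.ka/ — violates constraint 1: syllable 1 coda contains /t/, which is not a licensed coda consonant → ill-formed
/tnam.vow/ — violates constraint 1: syllable 1 coda contains /m/, which is not a licensed coda consonant → ill-formed
No form is well-formed → 0.

0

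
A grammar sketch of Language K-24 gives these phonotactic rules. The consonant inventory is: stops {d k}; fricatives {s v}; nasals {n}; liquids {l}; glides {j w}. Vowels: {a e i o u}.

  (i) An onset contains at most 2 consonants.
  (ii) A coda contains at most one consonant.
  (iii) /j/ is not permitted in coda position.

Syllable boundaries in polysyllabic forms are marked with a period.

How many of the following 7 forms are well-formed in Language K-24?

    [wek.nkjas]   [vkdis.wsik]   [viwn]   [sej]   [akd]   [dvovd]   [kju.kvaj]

0

[wek.nkjas] — violates constraint (i): syllable 2 onset /nkj/ has 3 consonants (> 2) → ill-formed
[vkdis.wsik] — violates constraint (i): syllable 1 onset /vkd/ has 3 consonants (> 2) → ill-formed
[viwn] — violates constraint (ii): syllable 1 coda /wn/ has 2 consonants (> 1) → ill-formed
[sej] — violates constraint (iii): syllable 1 coda contains /j/ → ill-formed
[akd] — violates constraint (ii): syllable 1 coda /kd/ has 2 consonants (> 1) → ill-formed
[dvovd] — violates constraint (ii): syllable 1 coda /vd/ has 2 consonants (> 1) → ill-formed
[kju.kvaj] — violates constraint (iii): syllable 2 coda contains /j/ → ill-formed
No form is well-formed → 0.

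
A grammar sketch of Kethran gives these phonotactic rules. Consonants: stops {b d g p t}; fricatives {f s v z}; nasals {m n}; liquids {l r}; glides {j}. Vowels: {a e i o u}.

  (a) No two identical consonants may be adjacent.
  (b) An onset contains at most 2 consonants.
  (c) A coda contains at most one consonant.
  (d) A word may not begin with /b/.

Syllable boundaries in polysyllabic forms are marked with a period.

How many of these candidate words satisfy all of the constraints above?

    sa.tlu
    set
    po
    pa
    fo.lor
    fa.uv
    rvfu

6

sa.tlu — σ1 onset /s/, coda /∅/ ok; σ2 onset /tl/ (2C), coda /∅/ ok → permitted
set — σ1 onset /s/, coda /t/ ok → permitted
po — σ1 onset /p/, coda /∅/ ok → permitted
pa — σ1 onset /p/, coda /∅/ ok → permitted
fo.lor — σ1 onset /f/, coda /∅/ ok; σ2 onset /l/, coda /r/ ok → permitted
fa.uv — σ1 onset /f/, coda /∅/ ok; σ2 onset /∅/, coda /v/ ok → permitted
rvfu — violates constraint (b): syllable 1 onset /rvf/ has 3 consonants (> 2) → not permitted
Permitted: sa.tlu, set, po, pa, fo.lor, fa.uv → 6.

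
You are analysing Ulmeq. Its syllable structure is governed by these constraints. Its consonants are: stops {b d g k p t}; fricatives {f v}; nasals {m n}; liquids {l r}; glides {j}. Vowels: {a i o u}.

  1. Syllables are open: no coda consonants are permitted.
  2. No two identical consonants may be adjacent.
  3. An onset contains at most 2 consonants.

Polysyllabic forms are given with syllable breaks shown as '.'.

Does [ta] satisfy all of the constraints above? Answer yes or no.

[ta] — σ1 onset /t/, coda /∅/ ok → well-formed

yes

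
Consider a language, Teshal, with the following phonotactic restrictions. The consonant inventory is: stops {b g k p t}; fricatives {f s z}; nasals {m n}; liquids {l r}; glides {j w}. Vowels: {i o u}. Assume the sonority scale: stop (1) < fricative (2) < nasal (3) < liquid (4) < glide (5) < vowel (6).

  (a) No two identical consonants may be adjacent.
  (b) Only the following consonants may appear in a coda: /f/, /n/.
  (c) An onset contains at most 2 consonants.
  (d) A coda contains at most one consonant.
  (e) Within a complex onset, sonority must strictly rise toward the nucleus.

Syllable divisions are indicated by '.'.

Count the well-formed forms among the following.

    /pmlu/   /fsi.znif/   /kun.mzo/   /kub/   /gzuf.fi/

0

/pmlu/ — violates constraint (c): syllable 1 onset /pml/ has 3 consonants (> 2) → ill-formed
/fsi.znif/ — violates constraint (e): syllable 1 onset /fs/: /f/ (fricative, 2) → /s/ (fricative, 2) does not rise → ill-formed
/kun.mzo/ — violates constraint (e): syllable 2 onset /mz/: /m/ (nasal, 3) → /z/ (fricative, 2) does not rise → ill-formed
/kub/ — violates constraint (b): syllable 1 coda contains /b/, which is not a licensed coda consonant → ill-formed
/gzuf.fi/ — violates constraint (a): adjacent identical consonants /ff/ → ill-formed
No form is well-formed → 0.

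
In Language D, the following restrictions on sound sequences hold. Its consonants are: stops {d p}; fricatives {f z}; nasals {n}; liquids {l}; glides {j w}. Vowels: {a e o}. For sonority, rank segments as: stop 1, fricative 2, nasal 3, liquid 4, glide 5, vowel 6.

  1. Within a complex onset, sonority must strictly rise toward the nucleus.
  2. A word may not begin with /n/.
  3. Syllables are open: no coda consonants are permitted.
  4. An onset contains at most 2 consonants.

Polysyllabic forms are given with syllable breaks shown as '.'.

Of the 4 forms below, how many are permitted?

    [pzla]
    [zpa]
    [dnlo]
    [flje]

0

[pzla] — violates constraint 4: syllable 1 onset /pzl/ has 3 consonants (> 2) → not permitted
[zpa] — violates constraint 1: syllable 1 onset /zp/: /z/ (fricative, 2) → /p/ (stop, 1) does not rise → not permitted
[dnlo] — violates constraint 4: syllable 1 onset /dnl/ has 3 consonants (> 2) → not permitted
[flje] — violates constraint 4: syllable 1 onset /flj/ has 3 consonants (> 2) → not permitted
No form is permitted → 0.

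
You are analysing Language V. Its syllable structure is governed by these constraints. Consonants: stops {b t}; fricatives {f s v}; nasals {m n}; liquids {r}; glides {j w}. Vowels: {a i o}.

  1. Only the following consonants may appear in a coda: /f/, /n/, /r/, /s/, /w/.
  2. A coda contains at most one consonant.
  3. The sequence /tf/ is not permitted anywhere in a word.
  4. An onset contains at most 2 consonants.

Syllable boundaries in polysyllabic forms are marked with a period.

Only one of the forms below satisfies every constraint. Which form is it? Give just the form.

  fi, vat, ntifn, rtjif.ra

fi

fi — σ1 onset /f/, coda /∅/ ok → well-formed
vat — violates constraint 1: syllable 1 coda contains /t/, which is not a licensed coda consonant → ill-formed
ntifn — violates constraint 2: syllable 1 coda /fn/ has 2 consonants (> 1) → ill-formed
rtjif.ra — violates constraint 4: syllable 1 onset /rtj/ has 3 consonants (> 2) → ill-formed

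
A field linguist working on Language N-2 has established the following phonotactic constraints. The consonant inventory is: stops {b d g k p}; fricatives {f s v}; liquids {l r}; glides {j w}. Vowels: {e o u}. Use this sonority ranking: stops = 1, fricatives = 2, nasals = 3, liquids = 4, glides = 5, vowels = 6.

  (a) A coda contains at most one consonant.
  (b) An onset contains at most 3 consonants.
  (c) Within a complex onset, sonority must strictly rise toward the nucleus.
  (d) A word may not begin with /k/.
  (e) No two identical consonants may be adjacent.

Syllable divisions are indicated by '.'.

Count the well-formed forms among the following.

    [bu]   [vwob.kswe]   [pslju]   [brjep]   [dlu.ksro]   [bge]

[bu] — σ1 onset /b/, coda /∅/ ok → well-formed
[vwob.kswe] — σ1 onset /vw/ (2→5 rises), coda /b/ ok; σ2 onset /ksw/ (1→2→5 rises), coda /∅/ ok → well-formed
[pslju] — violates constraint (b): syllable 1 onset /pslj/ has 4 consonants (> 3) → ill-formed
[brjep] — σ1 onset /brj/ (1→4→5 rises), coda /p/ ok → well-formed
[dlu.ksro] — σ1 onset /dl/ (1→4 rises), coda /∅/ ok; σ2 onset /ksr/ (1→2→4 rises), coda /∅/ ok → well-formed
[bge] — violates constraint (c): syllable 1 onset /bg/: /b/ (stop, 1) → /g/ (stop, 1) does not rise → ill-formed
Well-formed: [bu], [vwob.kswe], [brjep], [dlu.ksro] → 4.

4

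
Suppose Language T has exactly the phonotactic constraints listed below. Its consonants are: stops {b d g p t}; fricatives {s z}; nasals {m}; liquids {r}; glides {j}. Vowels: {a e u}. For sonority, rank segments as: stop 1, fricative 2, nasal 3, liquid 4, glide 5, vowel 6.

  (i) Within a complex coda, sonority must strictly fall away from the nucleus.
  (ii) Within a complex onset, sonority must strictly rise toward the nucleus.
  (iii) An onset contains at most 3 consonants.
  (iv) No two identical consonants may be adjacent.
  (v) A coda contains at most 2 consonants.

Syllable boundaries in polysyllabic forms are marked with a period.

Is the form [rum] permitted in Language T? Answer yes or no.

[rum] — σ1 onset /r/, coda /m/ ok → permitted

yes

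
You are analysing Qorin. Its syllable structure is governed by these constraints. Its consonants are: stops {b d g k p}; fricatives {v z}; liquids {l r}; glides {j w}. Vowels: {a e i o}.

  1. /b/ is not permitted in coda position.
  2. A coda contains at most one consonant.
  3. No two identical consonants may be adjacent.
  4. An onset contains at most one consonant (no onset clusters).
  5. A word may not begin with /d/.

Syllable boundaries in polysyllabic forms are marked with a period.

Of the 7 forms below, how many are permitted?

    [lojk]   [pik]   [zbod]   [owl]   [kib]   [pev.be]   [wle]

2

[lojk] — violates constraint 2: syllable 1 coda /jk/ has 2 consonants (> 1) → not permitted
[pik] — σ1 onset /p/, coda /k/ ok → permitted
[zbod] — violates constraint 4: syllable 1 onset /zb/ has 2 consonants (> 1) → not permitted
[owl] — violates constraint 2: syllable 1 coda /wl/ has 2 consonants (> 1) → not permitted
[kib] — violates constraint 1: syllable 1 coda contains /b/ → not permitted
[pev.be] — σ1 onset /p/, coda /v/ ok; σ2 onset /b/, coda /∅/ ok → permitted
[wle] — violates constraint 4: syllable 1 onset /wl/ has 2 consonants (> 1) → not permitted
Permitted: [pik], [pev.be] → 2.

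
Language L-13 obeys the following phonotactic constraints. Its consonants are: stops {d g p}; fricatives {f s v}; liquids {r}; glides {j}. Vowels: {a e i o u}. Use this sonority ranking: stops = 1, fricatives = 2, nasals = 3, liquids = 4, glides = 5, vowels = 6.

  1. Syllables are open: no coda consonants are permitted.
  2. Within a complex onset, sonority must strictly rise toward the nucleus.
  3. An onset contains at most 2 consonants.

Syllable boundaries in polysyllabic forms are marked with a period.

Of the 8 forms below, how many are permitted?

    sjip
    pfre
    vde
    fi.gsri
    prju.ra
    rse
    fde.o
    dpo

sjip — violates constraint 1: syllable 1 coda /p/ has 1 consonant (> 0) → not permitted
pfre — violates constraint 3: syllable 1 onset /pfr/ has 3 consonants (> 2) → not permitted
vde — violates constraint 2: syllable 1 onset /vd/: /v/ (fricative, 2) → /d/ (stop, 1) does not rise → not permitted
fi.gsri — violates constraint 3: syllable 2 onset /gsr/ has 3 consonants (> 2) → not permitted
prju.ra — violates constraint 3: syllable 1 onset /prj/ has 3 consonants (> 2) → not permitted
rse — violates constraint 2: syllable 1 onset /rs/: /r/ (liquid, 4) → /s/ (fricative, 2) does not rise → not permitted
fde.o — violates constraint 2: syllable 1 onset /fd/: /f/ (fricative, 2) → /d/ (stop, 1) does not rise → not permitted
dpo — violates constraint 2: syllable 1 onset /dp/: /d/ (stop, 1) → /p/ (stop, 1) does not rise → not permitted
No form is permitted → 0.

0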